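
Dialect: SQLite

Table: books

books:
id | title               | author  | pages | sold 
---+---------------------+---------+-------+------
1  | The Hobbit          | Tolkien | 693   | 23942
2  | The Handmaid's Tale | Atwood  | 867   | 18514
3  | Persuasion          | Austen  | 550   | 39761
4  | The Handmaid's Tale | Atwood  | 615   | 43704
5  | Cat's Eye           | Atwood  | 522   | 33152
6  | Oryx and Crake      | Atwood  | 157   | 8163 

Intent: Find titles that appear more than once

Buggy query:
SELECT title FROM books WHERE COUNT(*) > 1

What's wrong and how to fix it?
Bug: WHERE can't reference COUNT(*); aggregates are computed after WHERE

Fix: Group first, then use HAVING for the count condition

Corrected query:
SELECT title FROM books GROUP BY title HAVING COUNT(*) > 1

Result:
title              
-------------------
The Handmaid's Tale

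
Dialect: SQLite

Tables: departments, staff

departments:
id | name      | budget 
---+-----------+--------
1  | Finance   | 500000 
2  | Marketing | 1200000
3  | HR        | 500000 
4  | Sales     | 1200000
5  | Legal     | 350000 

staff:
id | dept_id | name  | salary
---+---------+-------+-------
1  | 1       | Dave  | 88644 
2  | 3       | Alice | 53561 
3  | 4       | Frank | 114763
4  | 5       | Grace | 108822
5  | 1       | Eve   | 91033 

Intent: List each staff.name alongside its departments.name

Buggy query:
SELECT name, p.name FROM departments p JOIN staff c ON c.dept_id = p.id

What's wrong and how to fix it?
Bug: 'name' exists in both joined tables, so the database can't tell which one is meant

Fix: Qualify the column with its table alias (c.name)

Corrected query:
SELECT c.name, p.name FROM departments p JOIN staff c ON c.dept_id = p.id

Result:
name  | name   
------+--------
Dave  | Finance
Alice | HR     
Frank | Sales  
Grace | Legal  
Eve   | Finance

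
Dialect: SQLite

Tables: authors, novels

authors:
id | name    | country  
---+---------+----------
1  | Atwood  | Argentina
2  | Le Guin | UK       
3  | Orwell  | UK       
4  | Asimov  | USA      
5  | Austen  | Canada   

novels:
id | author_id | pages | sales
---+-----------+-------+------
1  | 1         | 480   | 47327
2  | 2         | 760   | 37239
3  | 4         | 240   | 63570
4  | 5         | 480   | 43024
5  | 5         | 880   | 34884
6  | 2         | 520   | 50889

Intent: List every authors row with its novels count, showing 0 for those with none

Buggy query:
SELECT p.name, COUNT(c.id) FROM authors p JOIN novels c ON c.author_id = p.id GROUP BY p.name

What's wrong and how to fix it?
Bug: INNER JOIN drops authors rows that have no matching novels rows

Fix: Use LEFT JOIN so parents without children still appear (COUNT(c.id) gives 0)

Corrected query:
SELECT p.name, COUNT(c.id) FROM authors p LEFT JOIN novels c ON c.author_id = p.id GROUP BY p.name

Result:
name    | COUNT(c.id)
--------+------------
Asimov  | 1          
Atwood  | 1          
Austen  | 2          
Le Guin | 2          
Orwell  | 0          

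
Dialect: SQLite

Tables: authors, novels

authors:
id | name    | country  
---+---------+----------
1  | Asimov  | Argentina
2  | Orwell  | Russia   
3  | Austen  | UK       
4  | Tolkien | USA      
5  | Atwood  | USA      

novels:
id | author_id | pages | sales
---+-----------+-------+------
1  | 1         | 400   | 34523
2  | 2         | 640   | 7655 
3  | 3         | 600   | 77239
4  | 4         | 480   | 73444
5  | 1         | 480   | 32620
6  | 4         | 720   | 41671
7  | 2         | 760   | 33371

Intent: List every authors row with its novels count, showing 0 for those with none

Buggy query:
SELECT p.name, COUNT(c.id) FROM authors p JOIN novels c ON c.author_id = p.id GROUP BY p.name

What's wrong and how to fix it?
Bug: INNER JOIN drops authors rows that have no matching novels rows

Fix: Switch to LEFT JOIN to retain unmatched parent rows

Corrected query:
SELECT p.name, COUNT(c.id) FROM authors p LEFT JOIN novels c ON c.author_id = p.id GROUP BY p.name

Result:
name    | COUNT(c.id)
--------+------------
Asimov  | 2          
Atwood  | 0          
Austen  | 1          
Orwell  | 2          
Tolkien | 2          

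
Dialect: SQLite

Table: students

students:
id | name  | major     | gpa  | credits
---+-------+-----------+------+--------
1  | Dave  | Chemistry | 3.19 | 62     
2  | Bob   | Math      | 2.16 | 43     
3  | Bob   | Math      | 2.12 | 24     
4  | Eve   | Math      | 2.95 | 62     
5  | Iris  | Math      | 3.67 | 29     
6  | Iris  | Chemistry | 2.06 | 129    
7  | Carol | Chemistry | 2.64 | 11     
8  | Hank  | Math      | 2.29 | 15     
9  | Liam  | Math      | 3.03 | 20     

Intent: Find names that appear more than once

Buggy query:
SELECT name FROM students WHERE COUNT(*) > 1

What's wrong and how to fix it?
Bug: WHERE can't reference COUNT(*); aggregates are computed after WHERE

Fix: Group first, then use HAVING for the count condition

Corrected query:
SELECT name FROM students GROUP BY name HAVING COUNT(*) > 1

Result:
name
----
Bob 
Iris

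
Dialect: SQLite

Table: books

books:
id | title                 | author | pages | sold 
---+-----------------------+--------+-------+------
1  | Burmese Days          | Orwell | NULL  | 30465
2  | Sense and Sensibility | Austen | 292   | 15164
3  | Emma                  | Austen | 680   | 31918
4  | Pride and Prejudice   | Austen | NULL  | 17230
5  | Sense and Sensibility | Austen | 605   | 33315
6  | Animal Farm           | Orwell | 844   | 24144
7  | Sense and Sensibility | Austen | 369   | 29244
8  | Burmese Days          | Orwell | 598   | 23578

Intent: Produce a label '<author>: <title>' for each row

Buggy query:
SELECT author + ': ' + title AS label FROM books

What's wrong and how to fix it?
Bug: '+' is numeric addition; on text columns SQLite converts them to 0 instead of concatenating

Fix: Replace + with || to concatenate text

Corrected query:
SELECT author || ': ' || title AS label FROM books

Result:
label                        
-----------------------------
Orwell: Burmese Days         
Austen: Sense and Sensibility
Austen: Emma                 
Austen: Pride and Prejudice  
Austen: Sense and Sensibility
Orwell: Animal Farm          
Austen: Sense and Sensibility
Orwell: Burmese Days         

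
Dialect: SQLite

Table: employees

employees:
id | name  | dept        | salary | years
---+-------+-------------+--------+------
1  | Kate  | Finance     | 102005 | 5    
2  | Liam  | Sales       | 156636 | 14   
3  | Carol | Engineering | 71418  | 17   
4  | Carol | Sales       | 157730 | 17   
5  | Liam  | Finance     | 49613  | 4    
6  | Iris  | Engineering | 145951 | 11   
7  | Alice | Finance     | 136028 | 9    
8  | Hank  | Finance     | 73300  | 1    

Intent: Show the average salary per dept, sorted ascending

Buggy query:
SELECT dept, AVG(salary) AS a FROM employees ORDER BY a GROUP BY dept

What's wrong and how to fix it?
Bug: GROUP BY must precede ORDER BY

Fix: Reorder: SELECT … FROM … GROUP BY … ORDER BY …

Corrected query:
SELECT dept, AVG(salary) AS a FROM employees GROUP BY dept ORDER BY a

Result:
dept        | a       
------------+---------
Finance     | 90236.5 
Engineering | 108684.5
Sales       | 157183  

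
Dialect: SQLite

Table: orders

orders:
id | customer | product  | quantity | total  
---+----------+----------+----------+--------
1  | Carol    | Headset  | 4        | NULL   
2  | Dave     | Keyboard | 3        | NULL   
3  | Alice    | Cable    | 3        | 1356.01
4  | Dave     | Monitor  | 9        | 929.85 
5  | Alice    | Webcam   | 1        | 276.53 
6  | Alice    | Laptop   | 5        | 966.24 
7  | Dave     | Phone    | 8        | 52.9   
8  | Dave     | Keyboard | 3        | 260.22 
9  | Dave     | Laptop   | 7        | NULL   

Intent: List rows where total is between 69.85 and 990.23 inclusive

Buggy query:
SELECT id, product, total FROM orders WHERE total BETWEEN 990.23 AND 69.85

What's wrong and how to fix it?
Bug: The bounds are reversed; BETWEEN a AND b requires a <= b to match anything

Fix: Write BETWEEN 69.85 AND 990.23

Corrected query:
SELECT id, product, total FROM orders WHERE total BETWEEN 69.85 AND 990.23

Result:
id | product  | total 
---+----------+-------
4  | Monitor  | 929.85
5  | Webcam   | 276.53
6  | Laptop   | 966.24
8  | Keyboard | 260.22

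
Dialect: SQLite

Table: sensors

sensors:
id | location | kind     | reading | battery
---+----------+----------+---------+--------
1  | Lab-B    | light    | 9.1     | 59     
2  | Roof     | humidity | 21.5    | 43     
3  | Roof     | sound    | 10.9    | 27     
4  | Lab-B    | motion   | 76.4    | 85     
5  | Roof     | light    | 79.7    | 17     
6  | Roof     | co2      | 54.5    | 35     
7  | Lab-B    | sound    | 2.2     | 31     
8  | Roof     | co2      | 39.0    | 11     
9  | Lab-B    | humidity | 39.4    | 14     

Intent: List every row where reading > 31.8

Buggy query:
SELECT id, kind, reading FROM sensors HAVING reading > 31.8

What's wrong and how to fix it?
Bug: HAVING filters the output of aggregation, but this query has no GROUP BY and no aggregate functions, so SQLite rejects it (HAVING clause on a non-aggregate query); the condition here is per row

Fix: Use WHERE for row-level filtering

Corrected query:
SELECT id, kind, reading FROM sensors WHERE reading > 31.8

Result:
id | kind     | reading
---+----------+--------
4  | motion   | 76.4   
5  | light    | 79.7   
6  | co2      | 54.5   
8  | co2      | 39     
9  | humidity | 39.4   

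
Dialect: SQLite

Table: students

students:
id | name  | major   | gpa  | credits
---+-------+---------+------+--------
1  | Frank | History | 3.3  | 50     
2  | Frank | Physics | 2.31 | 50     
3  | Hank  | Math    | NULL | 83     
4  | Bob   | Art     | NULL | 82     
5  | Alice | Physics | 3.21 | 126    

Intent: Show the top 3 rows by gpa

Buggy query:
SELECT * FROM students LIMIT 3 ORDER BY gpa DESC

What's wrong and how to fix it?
Bug: LIMIT must come after ORDER BY

Fix: Swap the clauses: ORDER BY first, then LIMIT

Corrected query:
SELECT * FROM students ORDER BY gpa DESC LIMIT 3

Result:
id | name  | major   | gpa  | credits
---+-------+---------+------+--------
1  | Frank | History | 3.3  | 50     
5  | Alice | Physics | 3.21 | 126    
2  | Frank | Physics | 2.31 | 50     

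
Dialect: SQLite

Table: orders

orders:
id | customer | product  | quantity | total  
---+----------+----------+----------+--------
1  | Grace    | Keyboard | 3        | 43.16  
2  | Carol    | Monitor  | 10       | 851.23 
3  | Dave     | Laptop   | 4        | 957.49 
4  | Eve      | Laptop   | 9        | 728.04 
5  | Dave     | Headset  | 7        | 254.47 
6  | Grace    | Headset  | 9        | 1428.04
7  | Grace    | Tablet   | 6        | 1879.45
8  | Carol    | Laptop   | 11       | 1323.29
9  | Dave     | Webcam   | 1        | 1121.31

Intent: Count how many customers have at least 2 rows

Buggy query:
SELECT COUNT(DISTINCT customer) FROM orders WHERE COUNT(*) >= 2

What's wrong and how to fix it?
Bug: COUNT(*) cannot appear in WHERE; the per-group count doesn't exist yet

Fix: Use a subquery that GROUPs and filters with HAVING, then count its rows

Corrected query:
SELECT COUNT(*) FROM (SELECT customer FROM orders GROUP BY customer HAVING COUNT(*) >= 2)

Result:
COUNT(*)
--------
3       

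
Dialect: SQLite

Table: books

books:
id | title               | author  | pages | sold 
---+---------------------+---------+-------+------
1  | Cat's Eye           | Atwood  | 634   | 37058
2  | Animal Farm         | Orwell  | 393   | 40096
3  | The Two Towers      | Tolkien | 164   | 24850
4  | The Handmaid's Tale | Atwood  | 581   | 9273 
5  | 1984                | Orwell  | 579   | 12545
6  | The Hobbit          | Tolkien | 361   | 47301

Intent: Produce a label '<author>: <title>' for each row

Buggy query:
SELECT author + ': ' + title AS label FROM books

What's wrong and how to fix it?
Bug: '+' is numeric addition; on text columns SQLite converts them to 0 instead of concatenating

Fix: Use the || operator for string concatenation

Corrected query:
SELECT author || ': ' || title AS label FROM books

Result:
label                      
---------------------------
Atwood: Cat's Eye          
Orwell: Animal Farm        
Tolkien: The Two Towers    
Atwood: The Handmaid's Tale
Orwell: 1984               
Tolkien: The Hobbit        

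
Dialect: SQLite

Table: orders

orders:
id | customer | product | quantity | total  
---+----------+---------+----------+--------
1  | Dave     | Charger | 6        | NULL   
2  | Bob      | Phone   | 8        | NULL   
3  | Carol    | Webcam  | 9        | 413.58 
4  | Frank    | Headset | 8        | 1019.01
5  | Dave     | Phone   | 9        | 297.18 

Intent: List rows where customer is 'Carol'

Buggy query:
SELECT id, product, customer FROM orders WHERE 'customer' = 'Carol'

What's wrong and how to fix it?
Bug: Single quotes denote string literals in SQL; the column name is being compared as a constant string

Fix: Remove the quotes around the column name (or use double quotes for an identifier)

Corrected query:
SELECT id, product, customer FROM orders WHERE customer = 'Carol'

Result:
id | product | customer
---+---------+---------
3  | Webcam  | Carol   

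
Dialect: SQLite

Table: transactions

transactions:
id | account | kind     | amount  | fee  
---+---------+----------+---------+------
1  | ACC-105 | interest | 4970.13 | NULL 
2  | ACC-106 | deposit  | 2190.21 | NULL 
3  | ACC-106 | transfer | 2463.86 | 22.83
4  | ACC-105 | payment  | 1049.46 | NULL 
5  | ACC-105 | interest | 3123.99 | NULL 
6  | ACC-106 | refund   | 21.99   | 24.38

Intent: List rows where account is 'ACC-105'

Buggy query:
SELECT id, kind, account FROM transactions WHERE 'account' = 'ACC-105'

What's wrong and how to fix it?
Bug: 'account' in single quotes is a string literal, not the column; the comparison is literal-vs-literal and never true

Fix: Reference the column as account without single quotes

Corrected query:
SELECT id, kind, account FROM transactions WHERE account = 'ACC-105'

Result:
id | kind     | account
---+----------+--------
1  | interest | ACC-105
4  | payment  | ACC-105
5  | interest | ACC-105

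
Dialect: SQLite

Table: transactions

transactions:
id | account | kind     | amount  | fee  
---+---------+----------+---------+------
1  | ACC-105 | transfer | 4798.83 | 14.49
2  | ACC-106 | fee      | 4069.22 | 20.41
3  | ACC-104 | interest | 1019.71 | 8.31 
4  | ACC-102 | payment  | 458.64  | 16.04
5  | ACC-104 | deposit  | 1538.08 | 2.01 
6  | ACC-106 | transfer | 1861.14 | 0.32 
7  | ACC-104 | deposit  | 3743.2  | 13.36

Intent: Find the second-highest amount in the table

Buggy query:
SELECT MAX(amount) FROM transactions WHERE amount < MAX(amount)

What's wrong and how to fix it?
Bug: The inner MAX is an aggregate inside WHERE, which is not allowed

Fix: Compute the overall MAX in a subquery, then take MAX of rows below it

Corrected query:
SELECT MAX(amount) FROM transactions WHERE amount < (SELECT MAX(amount) FROM transactions)

Result:
MAX(amount)
-----------
4069.22    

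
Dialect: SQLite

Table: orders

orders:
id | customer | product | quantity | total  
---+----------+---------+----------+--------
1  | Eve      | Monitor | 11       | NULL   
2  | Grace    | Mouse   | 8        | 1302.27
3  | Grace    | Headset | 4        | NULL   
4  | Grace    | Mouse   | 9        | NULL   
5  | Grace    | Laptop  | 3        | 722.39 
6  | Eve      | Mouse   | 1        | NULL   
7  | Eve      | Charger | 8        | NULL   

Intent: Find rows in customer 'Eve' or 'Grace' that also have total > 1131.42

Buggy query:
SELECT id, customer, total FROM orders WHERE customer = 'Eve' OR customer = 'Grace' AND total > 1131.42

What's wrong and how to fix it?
Bug: Without parentheses, AND is evaluated before OR, so the total filter only applies to the 'Grace' branch

Fix: Add parentheses around the OR so the AND applies to both alternatives

Corrected query:
SELECT id, customer, total FROM orders WHERE (customer = 'Eve' OR customer = 'Grace') AND total > 1131.42

Result:
id | customer | total  
---+----------+--------
2  | Grace    | 1302.27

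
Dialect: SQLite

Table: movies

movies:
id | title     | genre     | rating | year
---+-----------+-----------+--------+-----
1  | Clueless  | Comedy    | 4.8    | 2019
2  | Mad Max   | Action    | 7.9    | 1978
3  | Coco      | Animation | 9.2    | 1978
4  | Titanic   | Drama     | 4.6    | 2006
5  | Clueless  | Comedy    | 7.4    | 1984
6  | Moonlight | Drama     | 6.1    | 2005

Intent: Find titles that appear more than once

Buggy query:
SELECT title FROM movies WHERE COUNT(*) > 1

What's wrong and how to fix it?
Bug: COUNT(*) is an aggregate and cannot be used in WHERE

Fix: GROUP BY title, then filter groups with HAVING COUNT(*) > 1

Corrected query:
SELECT title FROM movies GROUP BY title HAVING COUNT(*) > 1

Result:
title   
--------
Clueless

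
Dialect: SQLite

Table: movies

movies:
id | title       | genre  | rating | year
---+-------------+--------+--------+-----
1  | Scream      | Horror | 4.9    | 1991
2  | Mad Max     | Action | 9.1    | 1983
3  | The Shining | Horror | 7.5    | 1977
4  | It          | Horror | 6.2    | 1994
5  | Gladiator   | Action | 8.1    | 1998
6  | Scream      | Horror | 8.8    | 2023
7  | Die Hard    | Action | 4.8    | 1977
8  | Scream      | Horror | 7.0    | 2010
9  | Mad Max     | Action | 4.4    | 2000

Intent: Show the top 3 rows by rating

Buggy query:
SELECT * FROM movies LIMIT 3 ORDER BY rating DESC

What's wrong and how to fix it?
Bug: LIMIT must come after ORDER BY

Fix: Sort with ORDER BY, then apply LIMIT

Corrected query:
SELECT * FROM movies ORDER BY rating DESC LIMIT 3

Result:
id | title     | genre  | rating | year
---+-----------+--------+--------+-----
2  | Mad Max   | Action | 9.1    | 1983
6  | Scream    | Horror | 8.8    | 2023
5  | Gladiator | Action | 8.1    | 1998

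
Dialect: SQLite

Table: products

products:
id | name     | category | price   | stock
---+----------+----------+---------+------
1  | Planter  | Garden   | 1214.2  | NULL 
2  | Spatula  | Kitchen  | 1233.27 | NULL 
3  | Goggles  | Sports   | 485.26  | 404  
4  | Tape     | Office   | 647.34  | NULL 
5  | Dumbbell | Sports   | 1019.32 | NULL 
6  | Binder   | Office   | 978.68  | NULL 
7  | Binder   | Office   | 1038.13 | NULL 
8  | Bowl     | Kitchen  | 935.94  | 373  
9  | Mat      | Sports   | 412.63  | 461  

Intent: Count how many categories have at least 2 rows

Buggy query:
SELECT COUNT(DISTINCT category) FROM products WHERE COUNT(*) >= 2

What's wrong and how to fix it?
Bug: COUNT(*) cannot appear in WHERE; the per-group count doesn't exist yet

Fix: Use a subquery that GROUPs and filters with HAVING, then count its rows

Corrected query:
SELECT COUNT(*) FROM (SELECT category FROM products GROUP BY category HAVING COUNT(*) >= 2)

Result:
COUNT(*)
--------
3       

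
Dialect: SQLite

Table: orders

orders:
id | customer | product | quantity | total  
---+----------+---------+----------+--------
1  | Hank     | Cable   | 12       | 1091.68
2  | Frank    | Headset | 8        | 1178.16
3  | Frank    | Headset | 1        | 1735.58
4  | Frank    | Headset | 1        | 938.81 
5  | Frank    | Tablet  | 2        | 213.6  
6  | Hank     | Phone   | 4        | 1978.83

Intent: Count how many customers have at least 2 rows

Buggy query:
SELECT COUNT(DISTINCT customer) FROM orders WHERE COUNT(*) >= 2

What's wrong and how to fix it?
Bug: COUNT(*) cannot appear in WHERE; the per-group count doesn't exist yet

Fix: Group first with HAVING COUNT(*) >= 2, then COUNT the resulting groups

Corrected query:
SELECT COUNT(*) FROM (SELECT customer FROM orders GROUP BY customer HAVING COUNT(*) >= 2)

Result:
COUNT(*)
--------
2       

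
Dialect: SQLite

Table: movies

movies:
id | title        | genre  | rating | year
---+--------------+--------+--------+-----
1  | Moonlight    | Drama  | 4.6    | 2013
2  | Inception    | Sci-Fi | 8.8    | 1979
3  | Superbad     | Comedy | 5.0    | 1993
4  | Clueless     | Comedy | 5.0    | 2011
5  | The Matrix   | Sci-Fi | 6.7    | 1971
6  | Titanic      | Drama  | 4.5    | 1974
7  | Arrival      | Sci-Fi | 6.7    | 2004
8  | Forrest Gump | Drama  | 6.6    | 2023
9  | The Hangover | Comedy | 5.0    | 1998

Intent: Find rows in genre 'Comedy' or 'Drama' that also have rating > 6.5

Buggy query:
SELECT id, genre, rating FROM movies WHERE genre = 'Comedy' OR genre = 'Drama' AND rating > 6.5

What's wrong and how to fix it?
Bug: AND binds tighter than OR, so this parses as genre = 'Comedy' OR (genre = 'Drama' AND rating > 6.5)

Fix: Group the OR with parentheses (or use IN), then AND the threshold

Corrected query:
SELECT id, genre, rating FROM movies WHERE (genre = 'Comedy' OR genre = 'Drama') AND rating > 6.5

Result:
id | genre | rating
---+-------+-------
8  | Drama | 6.6   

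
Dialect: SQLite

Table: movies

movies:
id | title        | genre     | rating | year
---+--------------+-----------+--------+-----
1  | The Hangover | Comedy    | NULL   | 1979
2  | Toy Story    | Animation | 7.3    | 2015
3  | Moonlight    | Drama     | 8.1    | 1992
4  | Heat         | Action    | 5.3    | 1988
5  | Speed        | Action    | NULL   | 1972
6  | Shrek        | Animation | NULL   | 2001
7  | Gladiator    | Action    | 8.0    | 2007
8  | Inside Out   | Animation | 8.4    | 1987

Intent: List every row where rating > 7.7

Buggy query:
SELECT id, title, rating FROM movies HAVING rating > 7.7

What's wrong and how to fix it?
Bug: This is a non-aggregate query (no GROUP BY, no aggregates), so in SQLite the HAVING clause is invalid here; a row-level condition belongs in WHERE

Fix: Replace HAVING with WHERE since the condition applies to individual rows

Corrected query:
SELECT id, title, rating FROM movies WHERE rating > 7.7

Result:
id | title      | rating
---+------------+-------
3  | Moonlight  | 8.1   
7  | Gladiator  | 8     
8  | Inside Out | 8.4   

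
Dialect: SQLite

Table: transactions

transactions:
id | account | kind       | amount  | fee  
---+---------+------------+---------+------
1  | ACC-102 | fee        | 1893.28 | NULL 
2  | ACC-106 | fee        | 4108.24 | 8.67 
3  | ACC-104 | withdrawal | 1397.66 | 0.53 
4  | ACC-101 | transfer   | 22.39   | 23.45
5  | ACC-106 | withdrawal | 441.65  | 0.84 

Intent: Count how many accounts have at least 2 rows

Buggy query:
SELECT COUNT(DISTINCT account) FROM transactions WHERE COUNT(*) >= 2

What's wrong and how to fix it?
Bug: COUNT(*) cannot appear in WHERE; the per-group count doesn't exist yet

Fix: Use a subquery that GROUPs and filters with HAVING, then count its rows

Corrected query:
SELECT COUNT(*) FROM (SELECT account FROM transactions GROUP BY account HAVING COUNT(*) >= 2)

Result:
COUNT(*)
--------
1       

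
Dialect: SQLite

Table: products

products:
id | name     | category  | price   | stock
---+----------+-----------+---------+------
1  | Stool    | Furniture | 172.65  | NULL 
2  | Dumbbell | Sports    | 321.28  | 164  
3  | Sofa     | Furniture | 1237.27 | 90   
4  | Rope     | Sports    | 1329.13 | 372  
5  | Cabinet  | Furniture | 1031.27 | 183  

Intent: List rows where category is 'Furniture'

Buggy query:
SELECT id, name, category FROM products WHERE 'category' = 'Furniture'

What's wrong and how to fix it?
Bug: 'category' in single quotes is a string literal, not the column; the comparison is literal-vs-literal and never true

Fix: Reference the column as category without single quotes

Corrected query:
SELECT id, name, category FROM products WHERE category = 'Furniture'

Result:
id | name    | category 
---+---------+----------
1  | Stool   | Furniture
3  | Sofa    | Furniture
5  | Cabinet | Furniture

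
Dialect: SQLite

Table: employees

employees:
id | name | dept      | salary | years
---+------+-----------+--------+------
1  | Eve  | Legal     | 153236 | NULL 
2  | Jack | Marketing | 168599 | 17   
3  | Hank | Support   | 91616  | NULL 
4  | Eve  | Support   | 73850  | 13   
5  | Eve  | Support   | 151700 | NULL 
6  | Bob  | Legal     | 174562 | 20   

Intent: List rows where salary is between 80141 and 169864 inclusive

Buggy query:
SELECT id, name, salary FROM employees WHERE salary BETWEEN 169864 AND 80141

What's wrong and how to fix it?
Bug: BETWEEN expects the lower bound first; with 169864 AND 80141 the range is empty

Fix: Write BETWEEN 80141 AND 169864

Corrected query:
SELECT id, name, salary FROM employees WHERE salary BETWEEN 80141 AND 169864

Result:
id | name | salary
---+------+-------
1  | Eve  | 153236
2  | Jack | 168599
3  | Hank | 91616 
5  | Eve  | 151700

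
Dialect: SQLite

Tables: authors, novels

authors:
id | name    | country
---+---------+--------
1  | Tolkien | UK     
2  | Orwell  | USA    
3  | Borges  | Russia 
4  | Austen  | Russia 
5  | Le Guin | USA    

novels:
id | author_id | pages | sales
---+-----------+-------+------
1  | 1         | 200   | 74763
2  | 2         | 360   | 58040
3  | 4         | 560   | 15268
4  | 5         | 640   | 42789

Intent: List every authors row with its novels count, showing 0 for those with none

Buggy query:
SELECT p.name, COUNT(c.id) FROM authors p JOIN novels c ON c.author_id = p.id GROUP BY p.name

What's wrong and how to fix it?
Bug: INNER JOIN drops authors rows that have no matching novels rows

Fix: Use LEFT JOIN so parents without children still appear (COUNT(c.id) gives 0)

Corrected query:
SELECT p.name, COUNT(c.id) FROM authors p LEFT JOIN novels c ON c.author_id = p.id GROUP BY p.name

Result:
name    | COUNT(c.id)
--------+------------
Austen  | 1          
Borges  | 0          
Le Guin | 1          
Orwell  | 1          
Tolkien | 1          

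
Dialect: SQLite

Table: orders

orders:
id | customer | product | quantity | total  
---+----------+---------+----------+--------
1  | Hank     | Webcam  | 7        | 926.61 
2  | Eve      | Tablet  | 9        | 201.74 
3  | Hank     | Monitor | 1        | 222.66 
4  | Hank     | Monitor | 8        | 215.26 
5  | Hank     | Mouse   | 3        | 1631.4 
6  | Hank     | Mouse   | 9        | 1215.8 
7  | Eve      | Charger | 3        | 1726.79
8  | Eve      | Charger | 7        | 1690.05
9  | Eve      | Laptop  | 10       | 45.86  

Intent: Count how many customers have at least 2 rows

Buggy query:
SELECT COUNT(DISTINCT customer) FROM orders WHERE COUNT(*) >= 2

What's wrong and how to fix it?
Bug: COUNT(*) cannot appear in WHERE; the per-group count doesn't exist yet

Fix: Group first with HAVING COUNT(*) >= 2, then COUNT the resulting groups

Corrected query:
SELECT COUNT(*) FROM (SELECT customer FROM orders GROUP BY customer HAVING COUNT(*) >= 2)

Result:
COUNT(*)
--------
2       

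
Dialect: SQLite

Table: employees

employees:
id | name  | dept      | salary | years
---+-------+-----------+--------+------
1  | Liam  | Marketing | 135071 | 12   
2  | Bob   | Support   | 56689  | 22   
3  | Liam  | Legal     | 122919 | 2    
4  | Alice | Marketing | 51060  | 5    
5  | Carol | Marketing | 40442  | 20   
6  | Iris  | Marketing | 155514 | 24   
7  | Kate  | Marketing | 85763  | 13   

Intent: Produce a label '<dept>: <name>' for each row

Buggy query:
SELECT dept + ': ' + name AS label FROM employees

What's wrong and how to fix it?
Bug: SQLite uses || for string concatenation; + coerces text to numbers (yielding 0)

Fix: Replace + with || to concatenate text

Corrected query:
SELECT dept || ': ' || name AS label FROM employees

Result:
label           
----------------
Marketing: Liam 
Support: Bob    
Legal: Liam     
Marketing: Alice
Marketing: Carol
Marketing: Iris 
Marketing: Kate 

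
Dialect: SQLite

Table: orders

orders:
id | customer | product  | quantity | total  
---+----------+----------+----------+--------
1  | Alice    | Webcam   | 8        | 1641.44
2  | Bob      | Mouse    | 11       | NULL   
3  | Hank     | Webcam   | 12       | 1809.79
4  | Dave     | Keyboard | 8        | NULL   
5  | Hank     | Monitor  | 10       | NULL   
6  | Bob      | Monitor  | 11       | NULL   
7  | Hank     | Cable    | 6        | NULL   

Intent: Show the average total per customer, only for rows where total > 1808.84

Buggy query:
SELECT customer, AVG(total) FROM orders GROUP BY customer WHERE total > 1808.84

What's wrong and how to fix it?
Bug: WHERE cannot follow GROUP BY

Fix: Move the WHERE clause before GROUP BY

Corrected query:
SELECT customer, AVG(total) FROM orders WHERE total > 1808.84 GROUP BY customer

Result:
customer | AVG(total)
---------+-----------
Hank     | 1809.79   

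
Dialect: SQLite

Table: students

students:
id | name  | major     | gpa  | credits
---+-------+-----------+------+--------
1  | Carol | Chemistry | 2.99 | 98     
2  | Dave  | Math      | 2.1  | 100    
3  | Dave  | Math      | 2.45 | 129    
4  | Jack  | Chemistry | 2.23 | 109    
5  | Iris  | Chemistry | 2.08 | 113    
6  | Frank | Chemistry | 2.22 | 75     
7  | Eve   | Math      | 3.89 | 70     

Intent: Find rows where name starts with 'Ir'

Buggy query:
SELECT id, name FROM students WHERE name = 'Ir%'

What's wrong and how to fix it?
Bug: Wildcards only work with LIKE; '=' treats '%' as a literal character

Fix: Replace '=' with LIKE so 'Ir%' is treated as a pattern

Corrected query:
SELECT id, name FROM students WHERE name LIKE 'Ir%'

Result:
id | name
---+-----
5  | Iris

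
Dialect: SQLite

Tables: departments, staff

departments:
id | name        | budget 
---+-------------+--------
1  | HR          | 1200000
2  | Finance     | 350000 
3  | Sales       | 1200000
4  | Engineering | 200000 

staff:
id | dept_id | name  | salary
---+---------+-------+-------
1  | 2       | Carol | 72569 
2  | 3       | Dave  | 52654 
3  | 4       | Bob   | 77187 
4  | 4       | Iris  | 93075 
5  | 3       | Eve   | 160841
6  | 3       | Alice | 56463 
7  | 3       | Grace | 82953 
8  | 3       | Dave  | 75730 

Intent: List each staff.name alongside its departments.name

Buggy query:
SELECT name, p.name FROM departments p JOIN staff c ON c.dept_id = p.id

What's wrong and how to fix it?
Bug: Both tables have a 'name' column; the unqualified reference is ambiguous

Fix: Qualify the column with its table alias (c.name)

Corrected query:
SELECT c.name, p.name FROM departments p JOIN staff c ON c.dept_id = p.id

Result:
name  | name       
------+------------
Carol | Finance    
Dave  | Sales      
Bob   | Engineering
Iris  | Engineering
Eve   | Sales      
Alice | Sales      
Grace | Sales      
Dave  | Sales      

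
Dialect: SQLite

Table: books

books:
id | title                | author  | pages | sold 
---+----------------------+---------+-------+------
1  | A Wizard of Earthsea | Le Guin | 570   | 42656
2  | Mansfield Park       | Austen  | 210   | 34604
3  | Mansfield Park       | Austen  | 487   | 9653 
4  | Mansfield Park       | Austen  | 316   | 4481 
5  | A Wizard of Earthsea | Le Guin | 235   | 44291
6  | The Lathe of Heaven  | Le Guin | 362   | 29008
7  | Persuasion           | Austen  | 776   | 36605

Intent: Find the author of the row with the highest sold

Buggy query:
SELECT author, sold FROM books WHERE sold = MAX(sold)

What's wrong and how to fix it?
Bug: MAX(sold) is an aggregate and cannot be used directly in WHERE

Fix: Wrap MAX in a scalar subquery so WHERE compares against a single value

Corrected query:
SELECT author, sold FROM books WHERE sold = (SELECT MAX(sold) FROM books)

Result:
author  | sold 
--------+------
Le Guin | 44291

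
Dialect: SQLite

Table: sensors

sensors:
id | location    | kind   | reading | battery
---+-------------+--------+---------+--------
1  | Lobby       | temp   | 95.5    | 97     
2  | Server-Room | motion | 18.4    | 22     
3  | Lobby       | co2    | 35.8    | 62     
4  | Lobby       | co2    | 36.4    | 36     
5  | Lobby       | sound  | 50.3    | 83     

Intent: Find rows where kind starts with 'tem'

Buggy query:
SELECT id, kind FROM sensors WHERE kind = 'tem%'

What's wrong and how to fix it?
Bug: '=' compares the literal string including the % character; pattern matching needs LIKE

Fix: Use LIKE for wildcard pattern matching

Corrected query:
SELECT id, kind FROM sensors WHERE kind LIKE 'tem%'

Result:
id | kind
---+-----
1  | temp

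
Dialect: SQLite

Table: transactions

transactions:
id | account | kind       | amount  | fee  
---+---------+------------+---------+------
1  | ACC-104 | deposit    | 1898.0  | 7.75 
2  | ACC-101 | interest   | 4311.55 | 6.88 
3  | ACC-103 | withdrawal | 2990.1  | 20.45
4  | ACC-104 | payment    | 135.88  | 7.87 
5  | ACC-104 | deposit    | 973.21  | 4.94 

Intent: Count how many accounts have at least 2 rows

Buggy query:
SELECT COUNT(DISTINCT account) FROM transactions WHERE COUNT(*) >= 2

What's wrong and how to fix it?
Bug: WHERE filters individual rows, not groups, so a group-level COUNT is invalid there

Fix: Group first with HAVING COUNT(*) >= 2, then COUNT the resulting groups

Corrected query:
SELECT COUNT(*) FROM (SELECT account FROM transactions GROUP BY account HAVING COUNT(*) >= 2)

Result:
COUNT(*)
--------
1       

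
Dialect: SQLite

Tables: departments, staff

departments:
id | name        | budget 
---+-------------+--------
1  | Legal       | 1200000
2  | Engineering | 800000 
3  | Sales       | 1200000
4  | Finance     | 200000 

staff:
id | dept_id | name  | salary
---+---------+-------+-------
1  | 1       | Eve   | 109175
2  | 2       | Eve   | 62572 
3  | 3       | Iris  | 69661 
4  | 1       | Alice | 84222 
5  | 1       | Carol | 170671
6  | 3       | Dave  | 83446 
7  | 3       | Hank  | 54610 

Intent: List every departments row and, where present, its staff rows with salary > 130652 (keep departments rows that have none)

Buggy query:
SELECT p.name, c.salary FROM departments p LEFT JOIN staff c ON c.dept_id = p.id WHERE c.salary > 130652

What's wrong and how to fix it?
Bug: A WHERE condition on the right-hand table after LEFT JOIN drops unmatched parents

Fix: Move the right-table condition into the ON clause so unmatched parents are kept

Corrected query:
SELECT p.name, c.salary FROM departments p LEFT JOIN staff c ON c.dept_id = p.id AND c.salary > 130652

Result:
name        | salary
------------+-------
Legal       | 170671
Engineering | NULL  
Sales       | NULL  
Finance     | NULL  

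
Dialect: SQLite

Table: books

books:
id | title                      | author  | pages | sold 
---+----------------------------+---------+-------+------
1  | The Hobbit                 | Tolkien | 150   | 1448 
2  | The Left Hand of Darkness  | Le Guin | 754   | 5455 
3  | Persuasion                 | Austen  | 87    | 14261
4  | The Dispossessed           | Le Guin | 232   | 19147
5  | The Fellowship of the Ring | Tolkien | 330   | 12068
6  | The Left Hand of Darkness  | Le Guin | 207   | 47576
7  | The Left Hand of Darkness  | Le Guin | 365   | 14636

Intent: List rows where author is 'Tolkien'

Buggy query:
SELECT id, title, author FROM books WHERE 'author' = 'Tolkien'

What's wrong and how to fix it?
Bug: Single quotes denote string literals in SQL; the column name is being compared as a constant string

Fix: Reference the column as author without single quotes

Corrected query:
SELECT id, title, author FROM books WHERE author = 'Tolkien'

Result:
id | title                      | author 
---+----------------------------+--------
1  | The Hobbit                 | Tolkien
5  | The Fellowship of the Ring | Tolkien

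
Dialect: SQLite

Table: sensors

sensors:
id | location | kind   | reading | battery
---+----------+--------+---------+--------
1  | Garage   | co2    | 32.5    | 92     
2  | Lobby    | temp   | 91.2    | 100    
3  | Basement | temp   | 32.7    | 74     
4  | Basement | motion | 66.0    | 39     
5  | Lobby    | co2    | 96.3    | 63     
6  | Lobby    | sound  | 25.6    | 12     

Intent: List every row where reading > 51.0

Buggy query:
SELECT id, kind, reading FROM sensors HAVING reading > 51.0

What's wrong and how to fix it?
Bug: This is a non-aggregate query (no GROUP BY, no aggregates), so in SQLite the HAVING clause is invalid here; a row-level condition belongs in WHERE

Fix: Replace HAVING with WHERE since the condition applies to individual rows

Corrected query:
SELECT id, kind, reading FROM sensors WHERE reading > 51.0

Result:
id | kind   | reading
---+--------+--------
2  | temp   | 91.2   
4  | motion | 66     
5  | co2    | 96.3   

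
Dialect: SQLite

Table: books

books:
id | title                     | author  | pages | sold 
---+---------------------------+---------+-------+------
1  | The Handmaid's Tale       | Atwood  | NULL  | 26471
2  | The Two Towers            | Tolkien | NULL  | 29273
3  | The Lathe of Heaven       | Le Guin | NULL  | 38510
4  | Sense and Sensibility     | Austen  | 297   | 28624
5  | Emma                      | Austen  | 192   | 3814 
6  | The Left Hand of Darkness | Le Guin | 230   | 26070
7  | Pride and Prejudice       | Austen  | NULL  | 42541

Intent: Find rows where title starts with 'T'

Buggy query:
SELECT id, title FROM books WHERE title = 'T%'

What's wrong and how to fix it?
Bug: '=' compares the literal string including the % character; pattern matching needs LIKE

Fix: Replace '=' with LIKE so 'T%' is treated as a pattern

Corrected query:
SELECT id, title FROM books WHERE title LIKE 'T%'

Result:
id | title                    
---+--------------------------
1  | The Handmaid's Tale      
2  | The Two Towers           
3  | The Lathe of Heaven      
6  | The Left Hand of Darkness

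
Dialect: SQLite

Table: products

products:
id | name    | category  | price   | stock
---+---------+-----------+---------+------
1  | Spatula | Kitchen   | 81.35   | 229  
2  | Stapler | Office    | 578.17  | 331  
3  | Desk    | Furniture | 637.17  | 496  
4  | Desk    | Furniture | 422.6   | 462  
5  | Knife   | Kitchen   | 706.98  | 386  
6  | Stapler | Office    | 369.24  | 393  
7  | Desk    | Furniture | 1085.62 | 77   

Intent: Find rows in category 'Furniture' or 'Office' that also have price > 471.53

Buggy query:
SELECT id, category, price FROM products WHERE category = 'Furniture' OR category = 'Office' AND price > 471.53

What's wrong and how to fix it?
Bug: AND binds tighter than OR, so this parses as category = 'Furniture' OR (category = 'Office' AND price > 471.53)

Fix: Add parentheses around the OR so the AND applies to both alternatives

Corrected query:
SELECT id, category, price FROM products WHERE (category = 'Furniture' OR category = 'Office') AND price > 471.53

Result:
id | category  | price  
---+-----------+--------
2  | Office    | 578.17 
3  | Furniture | 637.17 
7  | Furniture | 1085.62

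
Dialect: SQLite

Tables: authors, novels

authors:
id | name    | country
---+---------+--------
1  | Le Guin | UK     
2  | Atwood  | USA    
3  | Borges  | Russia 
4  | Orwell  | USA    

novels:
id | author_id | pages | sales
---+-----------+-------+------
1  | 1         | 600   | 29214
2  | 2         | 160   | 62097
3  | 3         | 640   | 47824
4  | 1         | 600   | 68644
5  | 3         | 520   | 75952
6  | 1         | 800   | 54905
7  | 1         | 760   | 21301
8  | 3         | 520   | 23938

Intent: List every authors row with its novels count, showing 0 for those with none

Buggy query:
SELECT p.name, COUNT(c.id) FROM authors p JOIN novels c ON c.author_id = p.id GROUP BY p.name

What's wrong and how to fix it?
Bug: INNER JOIN drops authors rows that have no matching novels rows

Fix: Use LEFT JOIN so parents without children still appear (COUNT(c.id) gives 0)

Corrected query:
SELECT p.name, COUNT(c.id) FROM authors p LEFT JOIN novels c ON c.author_id = p.id GROUP BY p.name

Result:
name    | COUNT(c.id)
--------+------------
Atwood  | 1          
Borges  | 3          
Le Guin | 4          
Orwell  | 0          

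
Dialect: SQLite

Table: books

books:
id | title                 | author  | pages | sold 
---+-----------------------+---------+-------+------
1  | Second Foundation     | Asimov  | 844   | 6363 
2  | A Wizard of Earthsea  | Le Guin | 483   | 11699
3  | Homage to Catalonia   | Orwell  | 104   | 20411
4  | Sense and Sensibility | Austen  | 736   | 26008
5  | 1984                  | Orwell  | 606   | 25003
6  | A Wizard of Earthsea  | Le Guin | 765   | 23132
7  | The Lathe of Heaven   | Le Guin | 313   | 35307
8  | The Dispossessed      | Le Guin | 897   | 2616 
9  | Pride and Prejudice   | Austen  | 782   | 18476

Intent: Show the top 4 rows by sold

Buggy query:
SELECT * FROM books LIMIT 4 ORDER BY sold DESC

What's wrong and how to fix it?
Bug: ORDER BY cannot follow LIMIT; LIMIT is the final clause

Fix: Swap the clauses: ORDER BY first, then LIMIT

Corrected query:
SELECT * FROM books ORDER BY sold DESC LIMIT 4

Result:
id | title                 | author  | pages | sold 
---+-----------------------+---------+-------+------
7  | The Lathe of Heaven   | Le Guin | 313   | 35307
4  | Sense and Sensibility | Austen  | 736   | 26008
5  | 1984                  | Orwell  | 606   | 25003
6  | A Wizard of Earthsea  | Le Guin | 765   | 23132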